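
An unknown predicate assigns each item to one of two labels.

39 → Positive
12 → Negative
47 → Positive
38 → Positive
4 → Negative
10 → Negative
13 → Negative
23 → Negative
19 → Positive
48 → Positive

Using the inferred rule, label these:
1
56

All 'Positive' examples share one property — digit sum ≥ 6 — and every 'Negative' example lacks it.

Negative, Positive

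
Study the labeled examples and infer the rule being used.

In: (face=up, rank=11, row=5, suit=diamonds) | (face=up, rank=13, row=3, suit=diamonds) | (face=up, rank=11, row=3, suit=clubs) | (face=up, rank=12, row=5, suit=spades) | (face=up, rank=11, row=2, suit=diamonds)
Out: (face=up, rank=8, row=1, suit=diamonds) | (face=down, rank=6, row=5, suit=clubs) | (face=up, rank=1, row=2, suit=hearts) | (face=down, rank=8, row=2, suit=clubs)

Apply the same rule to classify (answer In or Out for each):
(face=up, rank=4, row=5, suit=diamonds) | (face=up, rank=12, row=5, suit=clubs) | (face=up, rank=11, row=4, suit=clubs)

The pattern is that an item is 'In' exactly when: rank ≥ 11.
(face=up, rank=4, row=5, suit=diamonds): Out (rank = 4).
(face=up, rank=12, row=5, suit=clubs): In (rank = 12).
(face=up, rank=11, row=4, suit=clubs): In (rank = 11).

Out, In, In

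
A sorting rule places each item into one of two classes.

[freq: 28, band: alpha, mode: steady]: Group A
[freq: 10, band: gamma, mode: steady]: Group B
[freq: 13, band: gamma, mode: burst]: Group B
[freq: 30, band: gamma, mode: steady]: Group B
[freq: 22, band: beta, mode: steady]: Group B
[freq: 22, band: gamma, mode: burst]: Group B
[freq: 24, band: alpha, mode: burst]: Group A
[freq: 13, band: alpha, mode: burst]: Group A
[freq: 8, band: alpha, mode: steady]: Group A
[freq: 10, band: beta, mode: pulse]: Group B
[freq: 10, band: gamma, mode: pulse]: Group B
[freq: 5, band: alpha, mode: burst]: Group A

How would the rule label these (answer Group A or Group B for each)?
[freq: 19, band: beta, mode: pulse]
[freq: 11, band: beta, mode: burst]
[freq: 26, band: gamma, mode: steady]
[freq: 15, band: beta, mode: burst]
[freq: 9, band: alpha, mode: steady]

The pattern is that an item is 'Group A' exactly when: band is alpha.
[freq: 19, band: beta, mode: pulse]: Group B (band is beta). [freq: 11, band: beta, mode: burst]: Group B (band is beta). [freq: 26, band: gamma, mode: steady]: Group B (band is gamma). [freq: 15, band: beta, mode: burst]: Group B (band is beta). [freq: 9, band: alpha, mode: steady]: Group A (band is alpha).

Group B, Group B, Group B, Group B, Group A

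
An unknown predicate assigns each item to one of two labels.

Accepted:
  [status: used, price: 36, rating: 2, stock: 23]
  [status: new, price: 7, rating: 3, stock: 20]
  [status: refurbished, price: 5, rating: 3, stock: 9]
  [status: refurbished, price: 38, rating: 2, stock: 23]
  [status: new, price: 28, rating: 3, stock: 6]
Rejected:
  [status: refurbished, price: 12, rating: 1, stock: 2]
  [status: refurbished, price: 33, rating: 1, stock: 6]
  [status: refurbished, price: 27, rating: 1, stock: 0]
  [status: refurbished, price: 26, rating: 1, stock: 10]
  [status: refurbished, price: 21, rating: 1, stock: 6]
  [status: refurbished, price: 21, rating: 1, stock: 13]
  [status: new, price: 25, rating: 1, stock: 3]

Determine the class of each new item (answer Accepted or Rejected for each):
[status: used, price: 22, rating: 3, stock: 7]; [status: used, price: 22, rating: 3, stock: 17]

Accepted, Accepted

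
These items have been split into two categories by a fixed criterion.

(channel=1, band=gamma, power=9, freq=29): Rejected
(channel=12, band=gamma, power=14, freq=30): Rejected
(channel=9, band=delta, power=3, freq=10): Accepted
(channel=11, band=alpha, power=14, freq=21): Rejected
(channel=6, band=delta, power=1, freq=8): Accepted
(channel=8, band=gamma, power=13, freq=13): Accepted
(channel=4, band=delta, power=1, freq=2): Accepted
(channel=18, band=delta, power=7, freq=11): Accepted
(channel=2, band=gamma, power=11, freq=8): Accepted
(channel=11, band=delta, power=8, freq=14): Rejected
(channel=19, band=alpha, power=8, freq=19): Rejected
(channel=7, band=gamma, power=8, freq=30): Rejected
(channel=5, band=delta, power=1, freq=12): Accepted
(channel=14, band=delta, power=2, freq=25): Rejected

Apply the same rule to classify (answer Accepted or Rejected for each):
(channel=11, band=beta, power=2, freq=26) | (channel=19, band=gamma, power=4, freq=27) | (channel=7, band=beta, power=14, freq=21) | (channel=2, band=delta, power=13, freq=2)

Rejected, Rejected, Rejected, Accepted

The distinguishing property — freq ≤ 13 — holds for all the 'Accepted' cases and none of the 'Rejected' cases.
Rejected: (channel=11, band=beta, power=2, freq=26), since freq = 26. Rejected: (channel=19, band=gamma, power=4, freq=27), since freq = 27. Rejected: (channel=7, band=beta, power=14, freq=21), since freq = 21. Accepted: (channel=2, band=delta, power=13, freq=2), since freq = 2.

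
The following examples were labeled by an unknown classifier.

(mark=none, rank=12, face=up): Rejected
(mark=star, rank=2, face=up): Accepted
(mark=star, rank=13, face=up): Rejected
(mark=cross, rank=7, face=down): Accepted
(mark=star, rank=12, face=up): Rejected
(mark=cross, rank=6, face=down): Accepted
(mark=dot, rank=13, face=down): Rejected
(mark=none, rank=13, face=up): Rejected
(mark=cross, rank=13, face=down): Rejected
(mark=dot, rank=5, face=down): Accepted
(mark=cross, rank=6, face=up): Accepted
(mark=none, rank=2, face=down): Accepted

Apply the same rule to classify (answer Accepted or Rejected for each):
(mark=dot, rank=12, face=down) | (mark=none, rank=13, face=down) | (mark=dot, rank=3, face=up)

Rejected, Rejected, Accepted

All 'Accepted' examples share one property — rank ≤ 7 — and every 'Rejected' example lacks it.
(mark=dot, rank=12, face=down): rank = 12, does not satisfy this → Rejected. (mark=none, rank=13, face=down): rank = 13, does not satisfy this → Rejected. (mark=dot, rank=3, face=up): rank = 3, passes → Accepted.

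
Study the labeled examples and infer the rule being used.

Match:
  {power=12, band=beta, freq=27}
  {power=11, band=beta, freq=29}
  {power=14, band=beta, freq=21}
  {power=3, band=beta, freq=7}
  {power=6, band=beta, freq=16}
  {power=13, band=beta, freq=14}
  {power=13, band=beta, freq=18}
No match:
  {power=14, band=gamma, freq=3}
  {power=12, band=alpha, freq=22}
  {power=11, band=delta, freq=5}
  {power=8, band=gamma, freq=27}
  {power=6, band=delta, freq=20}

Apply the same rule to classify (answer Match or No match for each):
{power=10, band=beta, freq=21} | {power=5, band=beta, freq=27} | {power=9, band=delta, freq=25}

The classifier is using: band is beta.
{power=10, band=beta, freq=21} → band is beta → Match.
{power=5, band=beta, freq=27} → band is beta → Match.
{power=9, band=delta, freq=25} → band is delta → No match.

Match, Match, No match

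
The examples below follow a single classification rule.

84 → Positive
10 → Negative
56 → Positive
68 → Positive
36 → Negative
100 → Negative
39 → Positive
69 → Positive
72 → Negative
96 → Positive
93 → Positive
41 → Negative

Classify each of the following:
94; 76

'Positive' ⟺ digit sum ≥ 10.

Positive, Positive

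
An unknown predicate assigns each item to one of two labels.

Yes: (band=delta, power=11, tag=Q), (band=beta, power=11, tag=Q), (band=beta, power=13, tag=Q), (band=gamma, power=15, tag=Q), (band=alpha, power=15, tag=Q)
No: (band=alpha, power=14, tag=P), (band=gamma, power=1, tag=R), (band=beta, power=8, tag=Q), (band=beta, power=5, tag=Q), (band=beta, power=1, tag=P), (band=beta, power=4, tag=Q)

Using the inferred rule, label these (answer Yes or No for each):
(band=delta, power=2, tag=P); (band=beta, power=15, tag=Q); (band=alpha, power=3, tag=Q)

No, Yes, No

Rule: tag is Q AND power ≥ 11. This holds for each 'Yes' example and fails for each 'No' one.
(band=delta, power=2, tag=P): No (tag is P, power = 2). (band=beta, power=15, tag=Q): Yes (tag is Q, power = 15). (band=alpha, power=3, tag=Q): No (tag is Q, power = 3).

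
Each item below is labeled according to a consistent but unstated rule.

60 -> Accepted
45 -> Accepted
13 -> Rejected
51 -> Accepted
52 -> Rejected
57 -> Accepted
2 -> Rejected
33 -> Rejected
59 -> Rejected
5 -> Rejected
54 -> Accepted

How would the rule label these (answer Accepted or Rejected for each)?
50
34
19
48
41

Rule: multiple of 3 AND at least 45. This holds for each 'Accepted' example and fails for each 'Rejected' one.
50: 50 = 3·16 + 2, 50 ≥ 45, does not satisfy this → Rejected.
34: 34 = 3·11 + 1, 34 < 45, does not satisfy this → Rejected.
19: 19 = 3·6 + 1, 19 < 45, does not satisfy this → Rejected.
48: 48 = 3·16, 48 ≥ 45, satisfies this → Accepted.
41: 41 = 3·13 + 2, 41 < 45, does not satisfy this → Rejected.

Rejected, Rejected, Rejected, Accepted, Rejected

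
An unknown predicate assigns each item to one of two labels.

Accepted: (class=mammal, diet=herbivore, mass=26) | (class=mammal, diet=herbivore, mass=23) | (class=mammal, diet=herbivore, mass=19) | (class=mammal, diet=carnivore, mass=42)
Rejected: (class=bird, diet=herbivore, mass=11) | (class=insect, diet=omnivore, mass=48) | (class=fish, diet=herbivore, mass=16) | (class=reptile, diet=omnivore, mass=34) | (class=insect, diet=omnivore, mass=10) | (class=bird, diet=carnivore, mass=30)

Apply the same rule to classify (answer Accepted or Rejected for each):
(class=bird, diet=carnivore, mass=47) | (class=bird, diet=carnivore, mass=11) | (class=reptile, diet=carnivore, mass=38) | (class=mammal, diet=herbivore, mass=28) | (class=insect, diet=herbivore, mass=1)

Comparing the two groups points to one rule — class is mammal.
Rejected: (class=bird, diet=carnivore, mass=47), since class is bird.
Rejected: (class=bird, diet=carnivore, mass=11), since class is bird.
Rejected: (class=reptile, diet=carnivore, mass=38), since class is reptile.
Accepted: (class=mammal, diet=herbivore, mass=28), since class is mammal.
Rejected: (class=insect, diet=herbivore, mass=1), since class is insect.

Rejected, Rejected, Rejected, Accepted, Rejected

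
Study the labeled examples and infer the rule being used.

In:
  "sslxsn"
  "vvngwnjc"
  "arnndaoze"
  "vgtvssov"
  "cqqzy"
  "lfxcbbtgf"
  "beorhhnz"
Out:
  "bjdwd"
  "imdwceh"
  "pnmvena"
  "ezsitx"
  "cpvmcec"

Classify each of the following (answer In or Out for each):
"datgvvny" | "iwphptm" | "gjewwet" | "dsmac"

In, Out, In, Out

The pattern is that an item is 'In' exactly when: has a double letter.
"datgvvny" — 'vv' doubled, hence In.
"iwphptm" — no doubled letter, hence Out.
"gjewwet" — 'ww' doubled, hence In.
"dsmac" — no doubled letter, hence Out.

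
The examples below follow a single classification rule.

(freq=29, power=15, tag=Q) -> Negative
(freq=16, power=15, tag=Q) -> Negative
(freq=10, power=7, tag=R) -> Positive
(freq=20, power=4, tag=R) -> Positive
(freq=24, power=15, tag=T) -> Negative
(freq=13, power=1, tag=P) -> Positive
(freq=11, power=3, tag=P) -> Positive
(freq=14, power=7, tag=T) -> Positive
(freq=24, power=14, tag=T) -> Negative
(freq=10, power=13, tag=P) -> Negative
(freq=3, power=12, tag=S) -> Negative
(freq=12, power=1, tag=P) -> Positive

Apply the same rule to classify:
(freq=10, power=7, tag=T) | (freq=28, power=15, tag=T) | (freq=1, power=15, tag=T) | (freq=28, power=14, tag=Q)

The common property of the 'Positive' items is: power ≤ 7. No 'Negative' item has it.
(freq=10, power=7, tag=T): power = 7 — checks out, so Positive.
(freq=28, power=15, tag=T): power = 15 — does not pass, so Negative.
(freq=1, power=15, tag=T): power = 15 — does not pass, so Negative.
(freq=28, power=14, tag=Q): power = 14 — does not pass, so Negative.

Positive, Negative, Negative, Negative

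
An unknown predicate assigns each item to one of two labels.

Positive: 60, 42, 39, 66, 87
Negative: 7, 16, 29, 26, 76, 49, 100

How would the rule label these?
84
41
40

Looking at the examples, the only property every 'Positive' case has and every 'Negative' case lacks is: multiple of 3.

Positive, Negative, Negative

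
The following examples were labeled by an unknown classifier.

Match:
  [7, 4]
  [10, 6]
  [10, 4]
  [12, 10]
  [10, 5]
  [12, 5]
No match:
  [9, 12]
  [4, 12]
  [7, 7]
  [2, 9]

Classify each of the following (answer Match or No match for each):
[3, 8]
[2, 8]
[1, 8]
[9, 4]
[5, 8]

No match, No match, No match, Match, No match

The simplest hypothesis consistent with all the labels is: first > second.
No match: [3, 8], since 3 < 8. No match: [2, 8], since 2 < 8. No match: [1, 8], since 1 < 8. Match: [9, 4], since 9 > 4. No match: [5, 8], since 5 < 8.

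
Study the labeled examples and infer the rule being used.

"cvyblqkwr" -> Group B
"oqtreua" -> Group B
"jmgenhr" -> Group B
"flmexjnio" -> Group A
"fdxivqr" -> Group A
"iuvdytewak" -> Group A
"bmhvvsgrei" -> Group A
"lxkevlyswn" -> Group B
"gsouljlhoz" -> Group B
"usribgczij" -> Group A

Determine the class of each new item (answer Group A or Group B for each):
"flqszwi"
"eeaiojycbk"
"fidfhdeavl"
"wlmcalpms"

'Group A' ⟺ contains 'i'.
Group A: "flqszwi", since has 'i'. Group A: "eeaiojycbk", since has 'i'. Group A: "fidfhdeavl", since has 'i'. Group B: "wlmcalpms", since no 'i'.

Group A, Group A, Group A, Group B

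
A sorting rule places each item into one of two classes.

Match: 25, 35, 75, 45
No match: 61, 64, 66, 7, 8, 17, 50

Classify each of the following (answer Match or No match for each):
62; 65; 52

No match, Match, No match

The common property of the 'Match' items is: ends in digit 5. No 'No match' item has it.
62: last digit 2 — fails the rule, so No match. 65: last digit 5 — qualifies, so Match. 52: last digit 2 — fails the rule, so No match.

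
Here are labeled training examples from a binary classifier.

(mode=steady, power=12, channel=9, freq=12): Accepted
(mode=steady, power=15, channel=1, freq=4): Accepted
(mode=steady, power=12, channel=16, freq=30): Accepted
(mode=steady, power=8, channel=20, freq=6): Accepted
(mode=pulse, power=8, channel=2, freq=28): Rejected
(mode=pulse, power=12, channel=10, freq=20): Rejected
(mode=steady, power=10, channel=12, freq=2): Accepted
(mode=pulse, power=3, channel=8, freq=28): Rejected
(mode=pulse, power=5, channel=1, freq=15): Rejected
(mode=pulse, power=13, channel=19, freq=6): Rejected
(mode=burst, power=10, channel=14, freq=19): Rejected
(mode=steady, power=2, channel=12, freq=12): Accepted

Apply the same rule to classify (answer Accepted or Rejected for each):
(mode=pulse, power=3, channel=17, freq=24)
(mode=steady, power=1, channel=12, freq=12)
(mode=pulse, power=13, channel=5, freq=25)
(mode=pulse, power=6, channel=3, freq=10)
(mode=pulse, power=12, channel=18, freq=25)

'Accepted' ⟺ mode is steady.
Rejected: (mode=pulse, power=3, channel=17, freq=24), since mode is pulse. Accepted: (mode=steady, power=1, channel=12, freq=12), since mode is steady. Rejected: (mode=pulse, power=13, channel=5, freq=25), since mode is pulse. Rejected: (mode=pulse, power=6, channel=3, freq=10), since mode is pulse. Rejected: (mode=pulse, power=12, channel=18, freq=25), since mode is pulse.

Rejected, Accepted, Rejected, Rejected, Rejected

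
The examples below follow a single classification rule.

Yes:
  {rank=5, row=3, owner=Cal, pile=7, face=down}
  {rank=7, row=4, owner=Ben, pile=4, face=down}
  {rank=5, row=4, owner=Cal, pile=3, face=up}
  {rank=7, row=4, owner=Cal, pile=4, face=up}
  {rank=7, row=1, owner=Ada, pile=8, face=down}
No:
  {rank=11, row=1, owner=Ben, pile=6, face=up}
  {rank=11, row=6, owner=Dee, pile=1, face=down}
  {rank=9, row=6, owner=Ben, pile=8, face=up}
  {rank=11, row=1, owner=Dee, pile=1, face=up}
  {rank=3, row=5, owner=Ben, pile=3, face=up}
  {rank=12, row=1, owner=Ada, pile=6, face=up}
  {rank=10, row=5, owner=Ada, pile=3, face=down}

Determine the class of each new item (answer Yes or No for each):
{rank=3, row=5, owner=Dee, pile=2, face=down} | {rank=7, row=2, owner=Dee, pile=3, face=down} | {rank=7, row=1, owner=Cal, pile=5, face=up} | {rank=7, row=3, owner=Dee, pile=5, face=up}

The pattern is that an item is 'Yes' exactly when: row ≤ 4 AND rank ≤ 7.
{rank=3, row=5, owner=Dee, pile=2, face=down}: row = 5, rank = 3, fails this test → No.
{rank=7, row=2, owner=Dee, pile=3, face=down}: row = 2, rank = 7, meets the rule → Yes.
{rank=7, row=1, owner=Cal, pile=5, face=up}: row = 1, rank = 7, meets the rule → Yes.
{rank=7, row=3, owner=Dee, pile=5, face=up}: row = 3, rank = 7, meets the rule → Yes.

No, Yes, Yes, Yes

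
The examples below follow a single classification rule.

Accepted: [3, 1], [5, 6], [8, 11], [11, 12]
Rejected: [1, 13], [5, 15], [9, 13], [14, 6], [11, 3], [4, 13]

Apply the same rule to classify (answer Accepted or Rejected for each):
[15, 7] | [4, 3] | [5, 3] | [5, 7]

Rejected, Accepted, Accepted, Accepted

The pattern is that an item is 'Accepted' exactly when: |first − second| ≤ 3.
[15, 7] — |15−7| = 8, hence Rejected.
[4, 3] — |4−3| = 1, hence Accepted.
[5, 3] — |5−3| = 2, hence Accepted.
[5, 7] — |5−7| = 2, hence Accepted.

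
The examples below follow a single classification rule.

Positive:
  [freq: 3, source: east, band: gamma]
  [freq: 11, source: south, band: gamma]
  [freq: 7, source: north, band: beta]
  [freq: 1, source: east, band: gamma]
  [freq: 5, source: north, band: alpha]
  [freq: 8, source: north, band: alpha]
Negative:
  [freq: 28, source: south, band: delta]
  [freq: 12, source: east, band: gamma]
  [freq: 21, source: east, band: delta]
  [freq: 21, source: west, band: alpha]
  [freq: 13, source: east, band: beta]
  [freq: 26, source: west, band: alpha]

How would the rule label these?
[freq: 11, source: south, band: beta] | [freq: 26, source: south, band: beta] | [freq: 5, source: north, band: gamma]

Positive, Negative, Positive

Every 'Positive' example satisfies: freq ≤ 11. None of the 'Negative' examples do.
[freq: 11, source: south, band: beta]: freq = 11 — qualifies, so Positive.
[freq: 26, source: south, band: beta]: freq = 26 — doesn't match, so Negative.
[freq: 5, source: north, band: gamma]: freq = 5 — qualifies, so Positive.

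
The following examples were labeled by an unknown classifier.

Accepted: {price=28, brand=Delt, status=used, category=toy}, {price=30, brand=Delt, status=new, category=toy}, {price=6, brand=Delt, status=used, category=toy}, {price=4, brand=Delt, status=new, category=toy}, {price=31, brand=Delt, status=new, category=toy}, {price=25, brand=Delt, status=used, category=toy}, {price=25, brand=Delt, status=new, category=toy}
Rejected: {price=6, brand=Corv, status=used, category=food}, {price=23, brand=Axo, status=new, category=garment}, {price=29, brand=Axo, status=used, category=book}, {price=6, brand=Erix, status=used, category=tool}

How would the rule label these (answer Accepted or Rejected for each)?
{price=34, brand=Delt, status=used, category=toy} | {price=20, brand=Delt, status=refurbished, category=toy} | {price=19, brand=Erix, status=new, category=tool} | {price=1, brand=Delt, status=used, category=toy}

Accepted, Accepted, Rejected, Accepted

Every 'Accepted' example satisfies: brand is Delt. None of the 'Rejected' examples do.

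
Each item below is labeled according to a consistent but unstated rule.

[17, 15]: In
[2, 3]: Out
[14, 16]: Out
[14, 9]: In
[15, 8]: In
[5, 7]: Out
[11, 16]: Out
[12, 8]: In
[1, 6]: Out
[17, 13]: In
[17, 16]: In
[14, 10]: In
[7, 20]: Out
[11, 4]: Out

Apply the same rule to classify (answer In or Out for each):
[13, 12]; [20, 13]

The pattern is that an item is 'In' exactly when: first > second AND sum ≥ 20.

In, In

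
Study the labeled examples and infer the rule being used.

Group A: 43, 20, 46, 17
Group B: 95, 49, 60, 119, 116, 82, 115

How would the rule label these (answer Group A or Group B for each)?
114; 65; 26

Group B, Group B, Group A

Every 'Group A' example satisfies: at most 46. None of the 'Group B' examples do.
114 — 114 > 46, hence Group B.
65 — 65 > 46, hence Group B.
26 — 26 ≤ 46, hence Group A.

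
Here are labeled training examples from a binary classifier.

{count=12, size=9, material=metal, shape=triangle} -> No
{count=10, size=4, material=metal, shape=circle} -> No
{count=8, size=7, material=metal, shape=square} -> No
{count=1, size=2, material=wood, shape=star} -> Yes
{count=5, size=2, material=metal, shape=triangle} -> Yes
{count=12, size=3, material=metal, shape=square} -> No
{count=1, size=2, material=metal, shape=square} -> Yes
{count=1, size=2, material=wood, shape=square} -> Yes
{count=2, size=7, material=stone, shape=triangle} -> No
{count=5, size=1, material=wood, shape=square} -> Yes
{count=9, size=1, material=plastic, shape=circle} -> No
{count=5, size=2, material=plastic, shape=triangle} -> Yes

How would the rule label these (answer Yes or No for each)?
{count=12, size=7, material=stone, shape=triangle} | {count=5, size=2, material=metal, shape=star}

The rule appears to be: count ≤ 5 AND size ≤ 2.
{count=12, size=7, material=stone, shape=triangle}: count = 12, size = 7 — lacks this property, so No. {count=5, size=2, material=metal, shape=star}: count = 5, size = 2 — satisfies this, so Yes.

No, Yes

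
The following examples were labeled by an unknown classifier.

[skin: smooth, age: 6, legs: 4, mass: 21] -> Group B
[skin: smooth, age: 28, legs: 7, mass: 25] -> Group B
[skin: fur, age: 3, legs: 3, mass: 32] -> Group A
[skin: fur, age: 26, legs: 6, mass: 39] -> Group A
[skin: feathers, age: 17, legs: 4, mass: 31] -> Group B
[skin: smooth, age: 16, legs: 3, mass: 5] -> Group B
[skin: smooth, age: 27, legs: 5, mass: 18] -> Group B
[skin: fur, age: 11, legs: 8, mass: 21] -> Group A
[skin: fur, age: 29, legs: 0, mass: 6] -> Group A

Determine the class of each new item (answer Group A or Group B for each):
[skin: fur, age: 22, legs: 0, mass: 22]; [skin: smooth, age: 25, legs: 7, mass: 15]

Group A, Group B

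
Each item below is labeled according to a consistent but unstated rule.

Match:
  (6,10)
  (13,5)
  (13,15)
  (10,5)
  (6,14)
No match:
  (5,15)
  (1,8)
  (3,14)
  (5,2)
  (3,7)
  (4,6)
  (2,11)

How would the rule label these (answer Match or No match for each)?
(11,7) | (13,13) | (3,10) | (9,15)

Match, Match, No match, Match

One predicate separates the groups cleanly: first ≥ 6.
(11,7): Match (first 11). (13,13): Match (first 13). (3,10): No match (first 3). (9,15): Match (first 9).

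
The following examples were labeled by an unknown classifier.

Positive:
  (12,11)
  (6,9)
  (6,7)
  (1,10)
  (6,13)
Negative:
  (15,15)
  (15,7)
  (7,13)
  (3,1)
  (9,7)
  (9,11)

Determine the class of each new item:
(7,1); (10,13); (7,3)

Negative, Positive, Negative

The common property of the 'Positive' items is: sum is odd. No 'Negative' item has it.
(7,1): 7+1 = 8 — lacks this property, so Negative. (10,13): 10+13 = 23 — checks out, so Positive. (7,3): 7+3 = 10 — lacks this property, so Negative.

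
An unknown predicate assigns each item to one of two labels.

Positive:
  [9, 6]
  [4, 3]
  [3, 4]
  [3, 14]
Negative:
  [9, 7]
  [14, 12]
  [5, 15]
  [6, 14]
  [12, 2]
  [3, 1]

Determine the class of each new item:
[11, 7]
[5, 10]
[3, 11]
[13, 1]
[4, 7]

All 'Positive' examples share one property — sum is odd — and every 'Negative' example lacks it.

Negative, Positive, Negative, Negative, Positive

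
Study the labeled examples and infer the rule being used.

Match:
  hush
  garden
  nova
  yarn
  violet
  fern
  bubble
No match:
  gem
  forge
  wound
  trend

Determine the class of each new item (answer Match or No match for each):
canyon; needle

Match, Match

The distinguishing property — even length — holds for all the 'Match' cases and none of the 'No match' cases.
canyon: length 6 — has this property, so Match.
needle: length 6 — has this property, so Match.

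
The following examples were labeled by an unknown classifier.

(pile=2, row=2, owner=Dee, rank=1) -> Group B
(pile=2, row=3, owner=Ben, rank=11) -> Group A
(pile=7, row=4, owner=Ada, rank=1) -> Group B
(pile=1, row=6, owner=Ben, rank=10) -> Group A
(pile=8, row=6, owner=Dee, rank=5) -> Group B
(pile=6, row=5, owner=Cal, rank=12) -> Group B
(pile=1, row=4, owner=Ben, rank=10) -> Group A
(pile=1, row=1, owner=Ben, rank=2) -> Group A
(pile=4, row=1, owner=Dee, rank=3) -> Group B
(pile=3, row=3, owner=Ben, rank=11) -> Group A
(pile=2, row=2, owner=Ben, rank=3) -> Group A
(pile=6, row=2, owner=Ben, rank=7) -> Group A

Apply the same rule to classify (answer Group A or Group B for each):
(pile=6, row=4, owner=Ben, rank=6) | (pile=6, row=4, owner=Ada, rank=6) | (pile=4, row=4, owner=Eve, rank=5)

The rule appears to be: owner is Ben.

Group A, Group B, Group B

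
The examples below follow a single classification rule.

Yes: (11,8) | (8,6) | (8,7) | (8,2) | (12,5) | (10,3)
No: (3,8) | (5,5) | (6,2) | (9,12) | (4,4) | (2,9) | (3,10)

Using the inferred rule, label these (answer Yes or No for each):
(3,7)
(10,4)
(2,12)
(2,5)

All 'Yes' examples share one property — first > second AND sum ≥ 10 — and every 'No' example lacks it.

No, Yes, No, No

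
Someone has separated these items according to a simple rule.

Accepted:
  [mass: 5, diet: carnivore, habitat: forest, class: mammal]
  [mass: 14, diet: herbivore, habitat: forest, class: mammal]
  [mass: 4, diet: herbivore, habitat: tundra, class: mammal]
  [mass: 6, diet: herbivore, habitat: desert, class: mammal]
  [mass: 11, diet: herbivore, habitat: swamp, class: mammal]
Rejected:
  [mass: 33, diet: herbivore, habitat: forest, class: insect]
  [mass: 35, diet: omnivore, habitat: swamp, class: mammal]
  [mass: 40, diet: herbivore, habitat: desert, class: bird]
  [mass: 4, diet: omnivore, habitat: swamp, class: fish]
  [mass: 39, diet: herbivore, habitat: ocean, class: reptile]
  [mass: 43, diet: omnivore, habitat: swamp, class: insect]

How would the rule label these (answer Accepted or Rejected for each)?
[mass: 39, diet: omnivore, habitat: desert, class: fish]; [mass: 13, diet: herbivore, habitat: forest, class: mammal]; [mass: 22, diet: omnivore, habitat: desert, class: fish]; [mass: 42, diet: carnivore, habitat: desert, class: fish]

The distinguishing property — class is mammal AND mass ≤ 14 — holds for all the 'Accepted' cases and none of the 'Rejected' cases.
[mass: 39, diet: omnivore, habitat: desert, class: fish]: class is fish, mass = 39 — lacks this property, so Rejected. [mass: 13, diet: herbivore, habitat: forest, class: mammal]: class is mammal, mass = 13 — matches, so Accepted. [mass: 22, diet: omnivore, habitat: desert, class: fish]: class is fish, mass = 22 — lacks this property, so Rejected. [mass: 42, diet: carnivore, habitat: desert, class: fish]: class is fish, mass = 42 — lacks this property, so Rejected.

Rejected, Accepted, Rejected, Rejected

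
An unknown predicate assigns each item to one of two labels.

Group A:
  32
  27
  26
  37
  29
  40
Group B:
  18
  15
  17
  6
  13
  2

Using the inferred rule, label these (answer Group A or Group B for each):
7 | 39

Group B, Group A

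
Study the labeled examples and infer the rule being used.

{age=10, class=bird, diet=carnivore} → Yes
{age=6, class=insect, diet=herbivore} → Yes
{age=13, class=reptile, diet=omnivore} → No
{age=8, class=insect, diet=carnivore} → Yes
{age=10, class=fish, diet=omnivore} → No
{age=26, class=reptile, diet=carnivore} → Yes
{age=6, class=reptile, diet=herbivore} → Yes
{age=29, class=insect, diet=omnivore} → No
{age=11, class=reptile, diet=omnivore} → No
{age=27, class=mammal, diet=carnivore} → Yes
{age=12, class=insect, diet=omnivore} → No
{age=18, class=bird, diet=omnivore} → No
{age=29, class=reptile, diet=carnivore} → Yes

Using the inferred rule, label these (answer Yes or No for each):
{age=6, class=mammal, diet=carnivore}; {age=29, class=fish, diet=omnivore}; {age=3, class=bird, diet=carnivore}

The rule appears to be: diet is not omnivore.

Yes, No, Yes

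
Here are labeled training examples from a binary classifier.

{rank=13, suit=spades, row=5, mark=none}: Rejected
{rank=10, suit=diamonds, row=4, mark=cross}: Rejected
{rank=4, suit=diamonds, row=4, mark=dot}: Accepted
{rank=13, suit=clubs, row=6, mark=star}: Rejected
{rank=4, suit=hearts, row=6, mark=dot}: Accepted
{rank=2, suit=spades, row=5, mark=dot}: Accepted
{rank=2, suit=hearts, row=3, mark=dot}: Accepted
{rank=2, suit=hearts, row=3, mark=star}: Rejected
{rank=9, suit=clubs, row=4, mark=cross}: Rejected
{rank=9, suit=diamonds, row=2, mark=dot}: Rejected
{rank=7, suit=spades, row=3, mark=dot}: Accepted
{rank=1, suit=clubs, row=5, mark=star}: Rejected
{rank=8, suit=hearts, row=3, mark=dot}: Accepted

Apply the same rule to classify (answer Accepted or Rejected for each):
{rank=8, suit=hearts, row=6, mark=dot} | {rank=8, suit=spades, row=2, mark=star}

The simplest hypothesis consistent with all the labels is: mark is dot AND row ≥ 3.
{rank=8, suit=hearts, row=6, mark=dot}: Accepted (mark is dot, row = 6). {rank=8, suit=spades, row=2, mark=star}: Rejected (mark is star, row = 2).

Accepted, Rejected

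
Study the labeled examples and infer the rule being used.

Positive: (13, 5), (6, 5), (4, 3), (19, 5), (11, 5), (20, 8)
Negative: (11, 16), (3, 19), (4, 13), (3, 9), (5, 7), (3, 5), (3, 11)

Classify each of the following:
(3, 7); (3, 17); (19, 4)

All 'Positive' examples share one property — first > second — and every 'Negative' example lacks it.
(3, 7) → 3 < 7 → Negative. (3, 17) → 3 < 17 → Negative. (19, 4) → 19 > 4 → Positive.

Negative, Negative, Positive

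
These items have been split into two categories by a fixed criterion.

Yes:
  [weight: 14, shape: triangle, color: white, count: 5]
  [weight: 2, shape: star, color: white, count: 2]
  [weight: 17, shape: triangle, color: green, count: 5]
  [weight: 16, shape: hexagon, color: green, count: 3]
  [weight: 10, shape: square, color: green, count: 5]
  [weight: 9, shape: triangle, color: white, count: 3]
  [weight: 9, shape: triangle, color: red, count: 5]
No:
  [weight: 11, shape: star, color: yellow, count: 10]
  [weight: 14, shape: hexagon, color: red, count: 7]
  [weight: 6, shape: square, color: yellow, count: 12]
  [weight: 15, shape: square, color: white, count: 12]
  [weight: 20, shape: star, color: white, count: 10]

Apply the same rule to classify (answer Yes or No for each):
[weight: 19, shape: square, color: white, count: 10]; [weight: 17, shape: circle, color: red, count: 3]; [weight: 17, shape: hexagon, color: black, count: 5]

No, Yes, Yes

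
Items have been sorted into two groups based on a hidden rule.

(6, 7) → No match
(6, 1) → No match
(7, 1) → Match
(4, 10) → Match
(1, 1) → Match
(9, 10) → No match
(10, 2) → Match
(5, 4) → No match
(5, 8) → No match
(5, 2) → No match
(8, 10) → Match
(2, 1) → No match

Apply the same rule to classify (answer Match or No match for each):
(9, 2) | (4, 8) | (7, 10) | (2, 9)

No match, Match, No match, No match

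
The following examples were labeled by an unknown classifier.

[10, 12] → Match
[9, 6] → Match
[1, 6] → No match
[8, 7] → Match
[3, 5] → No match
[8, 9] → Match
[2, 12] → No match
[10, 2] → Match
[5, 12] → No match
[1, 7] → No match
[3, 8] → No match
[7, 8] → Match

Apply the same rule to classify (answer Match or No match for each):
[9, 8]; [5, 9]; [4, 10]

Match, No match, No match

The pattern is that an item is 'Match' exactly when: first ≥ 6.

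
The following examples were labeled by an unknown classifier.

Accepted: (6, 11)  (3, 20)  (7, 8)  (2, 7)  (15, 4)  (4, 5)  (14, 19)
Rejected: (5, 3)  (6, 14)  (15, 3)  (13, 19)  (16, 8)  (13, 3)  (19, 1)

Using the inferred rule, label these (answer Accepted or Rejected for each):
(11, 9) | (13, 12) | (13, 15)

Rejected, Accepted, Rejected

'Accepted' ⟺ sum is odd.
(11, 9): 11+9 = 20 — does not fit, so Rejected.
(13, 12): 13+12 = 25 — satisfies this, so Accepted.
(13, 15): 13+15 = 28 — does not fit, so Rejected.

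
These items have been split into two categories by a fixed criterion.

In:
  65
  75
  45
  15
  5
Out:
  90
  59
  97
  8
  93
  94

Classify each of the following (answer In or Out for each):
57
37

Out, Out

Checking candidate rules against both groups, what survives is: ends in digit 5.
57: last digit 7 — lacks this property, so Out.
37: last digit 7 — lacks this property, so Out.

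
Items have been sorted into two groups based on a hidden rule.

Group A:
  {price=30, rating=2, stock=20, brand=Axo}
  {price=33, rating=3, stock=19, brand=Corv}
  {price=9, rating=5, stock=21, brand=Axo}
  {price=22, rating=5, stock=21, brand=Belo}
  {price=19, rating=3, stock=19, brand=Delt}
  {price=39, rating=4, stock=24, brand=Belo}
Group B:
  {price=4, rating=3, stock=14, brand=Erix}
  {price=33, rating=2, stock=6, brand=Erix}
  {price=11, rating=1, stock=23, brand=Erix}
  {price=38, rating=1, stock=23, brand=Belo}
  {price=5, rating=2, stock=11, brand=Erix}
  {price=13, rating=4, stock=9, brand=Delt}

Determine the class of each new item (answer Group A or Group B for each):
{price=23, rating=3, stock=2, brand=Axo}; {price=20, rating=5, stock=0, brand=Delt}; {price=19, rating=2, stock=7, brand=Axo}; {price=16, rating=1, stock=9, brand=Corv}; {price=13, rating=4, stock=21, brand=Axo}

Group B, Group B, Group B, Group B, Group A

A rule that fits every label: stock ≥ 19 AND rating ≥ 2 — true of each 'Group A' example, false of each 'Group B' one.
{price=23, rating=3, stock=2, brand=Axo}: stock = 2, rating = 3 — fails this test, so Group B.
{price=20, rating=5, stock=0, brand=Delt}: stock = 0, rating = 5 — fails this test, so Group B.
{price=19, rating=2, stock=7, brand=Axo}: stock = 7, rating = 2 — fails this test, so Group B.
{price=16, rating=1, stock=9, brand=Corv}: stock = 9, rating = 1 — fails this test, so Group B.
{price=13, rating=4, stock=21, brand=Axo}: stock = 21, rating = 4 — satisfies this, so Group A.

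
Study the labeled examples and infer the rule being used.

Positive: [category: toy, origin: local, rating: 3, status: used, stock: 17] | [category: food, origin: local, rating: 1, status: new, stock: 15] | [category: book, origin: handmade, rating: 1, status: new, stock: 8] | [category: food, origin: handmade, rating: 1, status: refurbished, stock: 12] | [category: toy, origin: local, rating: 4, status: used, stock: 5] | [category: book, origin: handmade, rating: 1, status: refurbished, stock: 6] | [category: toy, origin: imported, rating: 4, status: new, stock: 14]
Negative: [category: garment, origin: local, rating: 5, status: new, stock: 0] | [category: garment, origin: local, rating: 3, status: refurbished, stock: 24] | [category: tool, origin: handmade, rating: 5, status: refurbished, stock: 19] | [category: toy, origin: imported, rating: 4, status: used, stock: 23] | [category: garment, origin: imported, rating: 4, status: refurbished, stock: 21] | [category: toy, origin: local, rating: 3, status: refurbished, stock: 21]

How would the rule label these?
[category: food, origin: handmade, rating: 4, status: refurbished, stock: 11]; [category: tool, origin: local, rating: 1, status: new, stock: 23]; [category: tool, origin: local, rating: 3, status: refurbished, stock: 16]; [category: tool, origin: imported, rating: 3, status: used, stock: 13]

The pattern is that an item is 'Positive' exactly when: stock ≥ 5 AND stock ≤ 17.
[category: food, origin: handmade, rating: 4, status: refurbished, stock: 11] → stock = 11 → Positive.
[category: tool, origin: local, rating: 1, status: new, stock: 23] → stock = 23 → Negative.
[category: tool, origin: local, rating: 3, status: refurbished, stock: 16] → stock = 16 → Positive.
[category: tool, origin: imported, rating: 3, status: used, stock: 13] → stock = 13 → Positive.

Positive, Negative, Positive, Positive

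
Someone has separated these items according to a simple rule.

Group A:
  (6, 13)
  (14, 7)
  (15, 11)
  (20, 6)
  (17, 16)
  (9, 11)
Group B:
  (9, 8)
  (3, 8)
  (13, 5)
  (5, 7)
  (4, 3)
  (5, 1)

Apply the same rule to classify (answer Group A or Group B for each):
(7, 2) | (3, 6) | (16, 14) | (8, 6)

Group B, Group B, Group A, Group B

The simplest hypothesis consistent with all the labels is: sum ≥ 19.
(7, 2): 7+2 = 9, lacks this property → Group B.
(3, 6): 3+6 = 9, lacks this property → Group B.
(16, 14): 16+14 = 30, passes → Group A.
(8, 6): 8+6 = 14, lacks this property → Group B.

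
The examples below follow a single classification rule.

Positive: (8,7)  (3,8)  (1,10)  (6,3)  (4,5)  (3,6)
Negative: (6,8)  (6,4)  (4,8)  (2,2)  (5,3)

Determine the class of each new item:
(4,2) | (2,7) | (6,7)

Looking at the examples, the only property every 'Positive' case has and every 'Negative' case lacks is: sum is odd.
(4,2): Negative (4+2 = 6).
(2,7): Positive (2+7 = 9).
(6,7): Positive (6+7 = 13).

Negative, Positive, Positive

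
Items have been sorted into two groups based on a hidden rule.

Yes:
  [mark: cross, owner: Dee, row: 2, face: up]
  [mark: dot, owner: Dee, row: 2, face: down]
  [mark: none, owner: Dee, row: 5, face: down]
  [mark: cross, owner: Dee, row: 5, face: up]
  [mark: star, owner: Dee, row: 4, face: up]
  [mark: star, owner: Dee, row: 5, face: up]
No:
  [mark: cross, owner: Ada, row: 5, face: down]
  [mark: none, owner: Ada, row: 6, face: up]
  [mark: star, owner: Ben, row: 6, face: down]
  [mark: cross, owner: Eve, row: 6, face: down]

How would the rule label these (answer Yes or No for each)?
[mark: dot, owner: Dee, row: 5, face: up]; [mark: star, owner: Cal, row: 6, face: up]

All 'Yes' examples share one property — owner is Dee — and every 'No' example lacks it.
[mark: dot, owner: Dee, row: 5, face: up]: owner is Dee — fits, so Yes.
[mark: star, owner: Cal, row: 6, face: up]: owner is Cal — lacks this property, so No.

Yes, No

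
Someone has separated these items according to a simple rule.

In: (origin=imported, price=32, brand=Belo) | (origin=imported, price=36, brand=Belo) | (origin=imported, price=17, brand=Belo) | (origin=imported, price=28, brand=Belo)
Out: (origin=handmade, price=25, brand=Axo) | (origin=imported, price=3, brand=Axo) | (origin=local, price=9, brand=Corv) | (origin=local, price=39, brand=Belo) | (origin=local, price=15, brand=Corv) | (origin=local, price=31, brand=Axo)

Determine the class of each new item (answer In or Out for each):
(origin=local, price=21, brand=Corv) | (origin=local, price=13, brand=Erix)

The pattern is that an item is 'In' exactly when: brand is Belo AND origin is imported.
Out: (origin=local, price=21, brand=Corv), since brand is Corv, origin is local. Out: (origin=local, price=13, brand=Erix), since brand is Erix, origin is local.

Out, Out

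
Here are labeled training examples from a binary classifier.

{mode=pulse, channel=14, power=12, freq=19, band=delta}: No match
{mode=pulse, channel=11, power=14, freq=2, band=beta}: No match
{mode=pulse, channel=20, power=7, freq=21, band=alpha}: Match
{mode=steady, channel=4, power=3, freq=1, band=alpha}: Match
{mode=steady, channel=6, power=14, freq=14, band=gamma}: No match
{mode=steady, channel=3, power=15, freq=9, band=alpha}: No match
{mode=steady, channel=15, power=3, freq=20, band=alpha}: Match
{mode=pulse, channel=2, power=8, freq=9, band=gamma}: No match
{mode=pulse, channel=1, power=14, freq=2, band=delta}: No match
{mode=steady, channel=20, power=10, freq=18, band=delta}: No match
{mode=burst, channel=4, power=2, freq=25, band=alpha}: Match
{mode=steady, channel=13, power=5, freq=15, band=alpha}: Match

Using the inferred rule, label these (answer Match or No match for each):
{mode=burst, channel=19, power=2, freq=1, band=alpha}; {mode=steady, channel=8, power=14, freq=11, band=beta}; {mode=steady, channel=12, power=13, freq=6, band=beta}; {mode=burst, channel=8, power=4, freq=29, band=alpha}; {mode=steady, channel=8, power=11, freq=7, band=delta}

Match, No match, No match, Match, No match

Rule: power ≤ 7. This holds for each 'Match' example and fails for each 'No match' one.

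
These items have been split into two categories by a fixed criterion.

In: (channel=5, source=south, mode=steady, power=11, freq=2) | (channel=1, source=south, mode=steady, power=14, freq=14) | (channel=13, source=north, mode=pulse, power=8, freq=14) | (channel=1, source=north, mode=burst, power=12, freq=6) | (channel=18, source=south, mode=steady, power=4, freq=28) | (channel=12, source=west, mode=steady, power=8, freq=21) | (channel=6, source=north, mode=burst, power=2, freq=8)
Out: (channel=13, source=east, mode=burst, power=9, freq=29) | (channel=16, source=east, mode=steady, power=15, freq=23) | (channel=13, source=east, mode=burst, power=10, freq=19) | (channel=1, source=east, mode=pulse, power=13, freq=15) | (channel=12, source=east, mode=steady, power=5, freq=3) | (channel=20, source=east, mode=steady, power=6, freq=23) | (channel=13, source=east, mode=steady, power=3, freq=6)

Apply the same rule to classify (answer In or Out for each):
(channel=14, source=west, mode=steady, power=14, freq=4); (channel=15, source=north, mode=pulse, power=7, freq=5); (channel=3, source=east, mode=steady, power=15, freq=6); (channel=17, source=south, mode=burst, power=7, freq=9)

Every 'In' example satisfies: source is not east. None of the 'Out' examples do.
(channel=14, source=west, mode=steady, power=14, freq=4): source is west, satisfies this → In. (channel=15, source=north, mode=pulse, power=7, freq=5): source is north, satisfies this → In. (channel=3, source=east, mode=steady, power=15, freq=6): source is east, fails the rule → Out. (channel=17, source=south, mode=burst, power=7, freq=9): source is south, satisfies this → In.

In, In, Out, In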